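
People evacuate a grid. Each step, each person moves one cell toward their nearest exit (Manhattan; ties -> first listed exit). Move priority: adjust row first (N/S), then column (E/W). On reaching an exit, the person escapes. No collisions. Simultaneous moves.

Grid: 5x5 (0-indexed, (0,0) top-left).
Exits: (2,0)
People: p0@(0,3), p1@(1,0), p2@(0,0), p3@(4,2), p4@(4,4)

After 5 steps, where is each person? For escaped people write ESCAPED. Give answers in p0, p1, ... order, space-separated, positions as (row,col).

Step 1: p0:(0,3)->(1,3) | p1:(1,0)->(2,0)->EXIT | p2:(0,0)->(1,0) | p3:(4,2)->(3,2) | p4:(4,4)->(3,4)
Step 2: p0:(1,3)->(2,3) | p1:escaped | p2:(1,0)->(2,0)->EXIT | p3:(3,2)->(2,2) | p4:(3,4)->(2,4)
Step 3: p0:(2,3)->(2,2) | p1:escaped | p2:escaped | p3:(2,2)->(2,1) | p4:(2,4)->(2,3)
Step 4: p0:(2,2)->(2,1) | p1:escaped | p2:escaped | p3:(2,1)->(2,0)->EXIT | p4:(2,3)->(2,2)
Step 5: p0:(2,1)->(2,0)->EXIT | p1:escaped | p2:escaped | p3:escaped | p4:(2,2)->(2,1)

ESCAPED ESCAPED ESCAPED ESCAPED (2,1)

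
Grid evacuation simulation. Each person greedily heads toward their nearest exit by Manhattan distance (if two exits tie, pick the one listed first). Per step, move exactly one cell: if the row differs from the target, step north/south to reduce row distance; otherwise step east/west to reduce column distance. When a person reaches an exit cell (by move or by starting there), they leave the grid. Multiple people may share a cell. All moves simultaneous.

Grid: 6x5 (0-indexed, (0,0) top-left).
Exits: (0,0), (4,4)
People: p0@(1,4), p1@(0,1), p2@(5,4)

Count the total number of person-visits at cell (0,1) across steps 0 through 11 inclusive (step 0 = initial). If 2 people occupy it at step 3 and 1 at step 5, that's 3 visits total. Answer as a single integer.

Step 0: p0@(1,4) p1@(0,1) p2@(5,4) -> at (0,1): 1 [p1], cum=1
Step 1: p0@(2,4) p1@ESC p2@ESC -> at (0,1): 0 [-], cum=1
Step 2: p0@(3,4) p1@ESC p2@ESC -> at (0,1): 0 [-], cum=1
Step 3: p0@ESC p1@ESC p2@ESC -> at (0,1): 0 [-], cum=1
Total visits = 1

Answer: 1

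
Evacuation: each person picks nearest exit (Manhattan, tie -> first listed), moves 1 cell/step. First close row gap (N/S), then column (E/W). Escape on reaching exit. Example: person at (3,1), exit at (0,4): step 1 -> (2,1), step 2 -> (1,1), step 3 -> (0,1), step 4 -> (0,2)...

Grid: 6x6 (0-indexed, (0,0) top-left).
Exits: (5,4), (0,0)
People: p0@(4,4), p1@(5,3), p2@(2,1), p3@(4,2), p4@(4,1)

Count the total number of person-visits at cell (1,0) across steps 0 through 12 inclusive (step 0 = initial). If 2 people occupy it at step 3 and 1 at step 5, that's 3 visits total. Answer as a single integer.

Step 0: p0@(4,4) p1@(5,3) p2@(2,1) p3@(4,2) p4@(4,1) -> at (1,0): 0 [-], cum=0
Step 1: p0@ESC p1@ESC p2@(1,1) p3@(5,2) p4@(5,1) -> at (1,0): 0 [-], cum=0
Step 2: p0@ESC p1@ESC p2@(0,1) p3@(5,3) p4@(5,2) -> at (1,0): 0 [-], cum=0
Step 3: p0@ESC p1@ESC p2@ESC p3@ESC p4@(5,3) -> at (1,0): 0 [-], cum=0
Step 4: p0@ESC p1@ESC p2@ESC p3@ESC p4@ESC -> at (1,0): 0 [-], cum=0
Total visits = 0

Answer: 0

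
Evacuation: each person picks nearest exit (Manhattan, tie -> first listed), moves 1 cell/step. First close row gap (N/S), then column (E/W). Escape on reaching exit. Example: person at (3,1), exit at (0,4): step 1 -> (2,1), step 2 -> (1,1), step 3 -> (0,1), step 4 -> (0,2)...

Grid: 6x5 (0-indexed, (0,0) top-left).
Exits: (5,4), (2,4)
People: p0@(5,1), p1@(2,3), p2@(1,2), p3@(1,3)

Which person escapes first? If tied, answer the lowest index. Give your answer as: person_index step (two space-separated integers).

Step 1: p0:(5,1)->(5,2) | p1:(2,3)->(2,4)->EXIT | p2:(1,2)->(2,2) | p3:(1,3)->(2,3)
Step 2: p0:(5,2)->(5,3) | p1:escaped | p2:(2,2)->(2,3) | p3:(2,3)->(2,4)->EXIT
Step 3: p0:(5,3)->(5,4)->EXIT | p1:escaped | p2:(2,3)->(2,4)->EXIT | p3:escaped
Exit steps: [3, 1, 3, 2]
First to escape: p1 at step 1

Answer: 1 1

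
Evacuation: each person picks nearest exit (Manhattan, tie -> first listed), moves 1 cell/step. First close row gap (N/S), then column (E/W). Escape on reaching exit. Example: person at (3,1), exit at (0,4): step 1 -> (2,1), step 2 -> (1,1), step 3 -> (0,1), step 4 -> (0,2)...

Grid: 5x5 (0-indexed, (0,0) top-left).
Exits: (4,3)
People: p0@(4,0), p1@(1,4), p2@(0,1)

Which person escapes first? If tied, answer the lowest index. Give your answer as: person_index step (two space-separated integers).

Answer: 0 3

Derivation:
Step 1: p0:(4,0)->(4,1) | p1:(1,4)->(2,4) | p2:(0,1)->(1,1)
Step 2: p0:(4,1)->(4,2) | p1:(2,4)->(3,4) | p2:(1,1)->(2,1)
Step 3: p0:(4,2)->(4,3)->EXIT | p1:(3,4)->(4,4) | p2:(2,1)->(3,1)
Step 4: p0:escaped | p1:(4,4)->(4,3)->EXIT | p2:(3,1)->(4,1)
Step 5: p0:escaped | p1:escaped | p2:(4,1)->(4,2)
Step 6: p0:escaped | p1:escaped | p2:(4,2)->(4,3)->EXIT
Exit steps: [3, 4, 6]
First to escape: p0 at step 3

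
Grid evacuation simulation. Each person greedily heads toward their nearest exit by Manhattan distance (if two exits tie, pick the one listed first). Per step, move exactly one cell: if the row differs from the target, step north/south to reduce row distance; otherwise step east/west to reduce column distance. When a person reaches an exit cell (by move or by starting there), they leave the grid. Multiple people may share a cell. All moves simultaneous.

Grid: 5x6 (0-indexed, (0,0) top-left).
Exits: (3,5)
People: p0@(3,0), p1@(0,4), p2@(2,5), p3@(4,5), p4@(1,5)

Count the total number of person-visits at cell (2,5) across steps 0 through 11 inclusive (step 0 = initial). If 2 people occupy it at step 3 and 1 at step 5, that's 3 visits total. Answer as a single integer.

Step 0: p0@(3,0) p1@(0,4) p2@(2,5) p3@(4,5) p4@(1,5) -> at (2,5): 1 [p2], cum=1
Step 1: p0@(3,1) p1@(1,4) p2@ESC p3@ESC p4@(2,5) -> at (2,5): 1 [p4], cum=2
Step 2: p0@(3,2) p1@(2,4) p2@ESC p3@ESC p4@ESC -> at (2,5): 0 [-], cum=2
Step 3: p0@(3,3) p1@(3,4) p2@ESC p3@ESC p4@ESC -> at (2,5): 0 [-], cum=2
Step 4: p0@(3,4) p1@ESC p2@ESC p3@ESC p4@ESC -> at (2,5): 0 [-], cum=2
Step 5: p0@ESC p1@ESC p2@ESC p3@ESC p4@ESC -> at (2,5): 0 [-], cum=2
Total visits = 2

Answer: 2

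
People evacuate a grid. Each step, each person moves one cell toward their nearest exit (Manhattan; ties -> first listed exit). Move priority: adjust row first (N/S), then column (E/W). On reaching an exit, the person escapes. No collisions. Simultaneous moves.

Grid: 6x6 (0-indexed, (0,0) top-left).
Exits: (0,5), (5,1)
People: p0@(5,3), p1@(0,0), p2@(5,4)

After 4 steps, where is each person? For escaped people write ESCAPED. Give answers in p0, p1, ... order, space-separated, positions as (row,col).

Step 1: p0:(5,3)->(5,2) | p1:(0,0)->(0,1) | p2:(5,4)->(5,3)
Step 2: p0:(5,2)->(5,1)->EXIT | p1:(0,1)->(0,2) | p2:(5,3)->(5,2)
Step 3: p0:escaped | p1:(0,2)->(0,3) | p2:(5,2)->(5,1)->EXIT
Step 4: p0:escaped | p1:(0,3)->(0,4) | p2:escaped

ESCAPED (0,4) ESCAPED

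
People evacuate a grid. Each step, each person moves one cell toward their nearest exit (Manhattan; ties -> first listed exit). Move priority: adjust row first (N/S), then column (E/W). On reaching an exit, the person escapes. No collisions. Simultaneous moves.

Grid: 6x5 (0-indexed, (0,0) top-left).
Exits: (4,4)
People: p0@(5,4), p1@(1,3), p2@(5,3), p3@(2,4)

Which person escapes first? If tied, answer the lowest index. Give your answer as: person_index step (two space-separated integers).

Answer: 0 1

Derivation:
Step 1: p0:(5,4)->(4,4)->EXIT | p1:(1,3)->(2,3) | p2:(5,3)->(4,3) | p3:(2,4)->(3,4)
Step 2: p0:escaped | p1:(2,3)->(3,3) | p2:(4,3)->(4,4)->EXIT | p3:(3,4)->(4,4)->EXIT
Step 3: p0:escaped | p1:(3,3)->(4,3) | p2:escaped | p3:escaped
Step 4: p0:escaped | p1:(4,3)->(4,4)->EXIT | p2:escaped | p3:escaped
Exit steps: [1, 4, 2, 2]
First to escape: p0 at step 1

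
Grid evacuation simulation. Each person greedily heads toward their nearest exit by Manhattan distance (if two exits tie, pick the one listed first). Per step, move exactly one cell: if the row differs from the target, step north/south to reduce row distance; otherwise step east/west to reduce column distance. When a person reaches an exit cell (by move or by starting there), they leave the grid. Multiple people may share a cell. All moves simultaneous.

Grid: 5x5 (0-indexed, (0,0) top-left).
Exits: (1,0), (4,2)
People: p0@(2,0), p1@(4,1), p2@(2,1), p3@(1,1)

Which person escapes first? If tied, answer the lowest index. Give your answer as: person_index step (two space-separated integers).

Step 1: p0:(2,0)->(1,0)->EXIT | p1:(4,1)->(4,2)->EXIT | p2:(2,1)->(1,1) | p3:(1,1)->(1,0)->EXIT
Step 2: p0:escaped | p1:escaped | p2:(1,1)->(1,0)->EXIT | p3:escaped
Exit steps: [1, 1, 2, 1]
First to escape: p0 at step 1

Answer: 0 1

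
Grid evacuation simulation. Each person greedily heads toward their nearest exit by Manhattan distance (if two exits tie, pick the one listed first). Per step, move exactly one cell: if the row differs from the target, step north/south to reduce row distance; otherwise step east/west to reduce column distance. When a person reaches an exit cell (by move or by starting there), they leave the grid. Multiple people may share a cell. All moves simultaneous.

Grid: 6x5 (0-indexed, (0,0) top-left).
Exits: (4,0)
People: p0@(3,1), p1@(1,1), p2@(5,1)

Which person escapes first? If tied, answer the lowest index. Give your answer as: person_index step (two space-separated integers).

Step 1: p0:(3,1)->(4,1) | p1:(1,1)->(2,1) | p2:(5,1)->(4,1)
Step 2: p0:(4,1)->(4,0)->EXIT | p1:(2,1)->(3,1) | p2:(4,1)->(4,0)->EXIT
Step 3: p0:escaped | p1:(3,1)->(4,1) | p2:escaped
Step 4: p0:escaped | p1:(4,1)->(4,0)->EXIT | p2:escaped
Exit steps: [2, 4, 2]
First to escape: p0 at step 2

Answer: 0 2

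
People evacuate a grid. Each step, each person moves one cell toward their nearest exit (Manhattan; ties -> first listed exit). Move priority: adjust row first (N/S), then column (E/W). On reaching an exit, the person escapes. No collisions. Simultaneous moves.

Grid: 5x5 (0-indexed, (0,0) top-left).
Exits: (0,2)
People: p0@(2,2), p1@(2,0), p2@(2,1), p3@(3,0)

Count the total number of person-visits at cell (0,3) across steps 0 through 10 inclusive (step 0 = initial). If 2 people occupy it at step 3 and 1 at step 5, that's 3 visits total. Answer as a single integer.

Answer: 0

Derivation:
Step 0: p0@(2,2) p1@(2,0) p2@(2,1) p3@(3,0) -> at (0,3): 0 [-], cum=0
Step 1: p0@(1,2) p1@(1,0) p2@(1,1) p3@(2,0) -> at (0,3): 0 [-], cum=0
Step 2: p0@ESC p1@(0,0) p2@(0,1) p3@(1,0) -> at (0,3): 0 [-], cum=0
Step 3: p0@ESC p1@(0,1) p2@ESC p3@(0,0) -> at (0,3): 0 [-], cum=0
Step 4: p0@ESC p1@ESC p2@ESC p3@(0,1) -> at (0,3): 0 [-], cum=0
Step 5: p0@ESC p1@ESC p2@ESC p3@ESC -> at (0,3): 0 [-], cum=0
Total visits = 0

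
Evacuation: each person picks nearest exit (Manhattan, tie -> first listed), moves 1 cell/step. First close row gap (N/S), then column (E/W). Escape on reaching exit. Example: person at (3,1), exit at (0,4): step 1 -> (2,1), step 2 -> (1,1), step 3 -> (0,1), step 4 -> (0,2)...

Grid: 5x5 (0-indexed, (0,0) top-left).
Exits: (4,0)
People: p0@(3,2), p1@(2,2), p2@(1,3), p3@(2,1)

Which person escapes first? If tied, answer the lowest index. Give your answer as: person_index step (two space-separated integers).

Answer: 0 3

Derivation:
Step 1: p0:(3,2)->(4,2) | p1:(2,2)->(3,2) | p2:(1,3)->(2,3) | p3:(2,1)->(3,1)
Step 2: p0:(4,2)->(4,1) | p1:(3,2)->(4,2) | p2:(2,3)->(3,3) | p3:(3,1)->(4,1)
Step 3: p0:(4,1)->(4,0)->EXIT | p1:(4,2)->(4,1) | p2:(3,3)->(4,3) | p3:(4,1)->(4,0)->EXIT
Step 4: p0:escaped | p1:(4,1)->(4,0)->EXIT | p2:(4,3)->(4,2) | p3:escaped
Step 5: p0:escaped | p1:escaped | p2:(4,2)->(4,1) | p3:escaped
Step 6: p0:escaped | p1:escaped | p2:(4,1)->(4,0)->EXIT | p3:escaped
Exit steps: [3, 4, 6, 3]
First to escape: p0 at step 3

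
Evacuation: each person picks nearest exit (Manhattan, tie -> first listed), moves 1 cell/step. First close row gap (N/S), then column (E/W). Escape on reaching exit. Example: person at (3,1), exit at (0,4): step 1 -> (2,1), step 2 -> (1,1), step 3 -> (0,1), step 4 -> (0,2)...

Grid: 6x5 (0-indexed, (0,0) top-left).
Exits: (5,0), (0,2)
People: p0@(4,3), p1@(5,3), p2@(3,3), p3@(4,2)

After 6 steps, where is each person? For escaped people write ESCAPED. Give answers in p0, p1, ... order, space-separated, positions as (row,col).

Step 1: p0:(4,3)->(5,3) | p1:(5,3)->(5,2) | p2:(3,3)->(2,3) | p3:(4,2)->(5,2)
Step 2: p0:(5,3)->(5,2) | p1:(5,2)->(5,1) | p2:(2,3)->(1,3) | p3:(5,2)->(5,1)
Step 3: p0:(5,2)->(5,1) | p1:(5,1)->(5,0)->EXIT | p2:(1,3)->(0,3) | p3:(5,1)->(5,0)->EXIT
Step 4: p0:(5,1)->(5,0)->EXIT | p1:escaped | p2:(0,3)->(0,2)->EXIT | p3:escaped

ESCAPED ESCAPED ESCAPED ESCAPED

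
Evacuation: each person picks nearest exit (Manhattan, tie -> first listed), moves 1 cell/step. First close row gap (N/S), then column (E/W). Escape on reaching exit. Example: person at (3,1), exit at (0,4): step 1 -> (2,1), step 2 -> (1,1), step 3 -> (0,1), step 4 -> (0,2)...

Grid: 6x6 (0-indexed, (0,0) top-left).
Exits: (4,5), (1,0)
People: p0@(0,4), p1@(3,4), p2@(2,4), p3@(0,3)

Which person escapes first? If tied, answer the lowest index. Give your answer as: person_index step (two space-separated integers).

Step 1: p0:(0,4)->(1,4) | p1:(3,4)->(4,4) | p2:(2,4)->(3,4) | p3:(0,3)->(1,3)
Step 2: p0:(1,4)->(2,4) | p1:(4,4)->(4,5)->EXIT | p2:(3,4)->(4,4) | p3:(1,3)->(1,2)
Step 3: p0:(2,4)->(3,4) | p1:escaped | p2:(4,4)->(4,5)->EXIT | p3:(1,2)->(1,1)
Step 4: p0:(3,4)->(4,4) | p1:escaped | p2:escaped | p3:(1,1)->(1,0)->EXIT
Step 5: p0:(4,4)->(4,5)->EXIT | p1:escaped | p2:escaped | p3:escaped
Exit steps: [5, 2, 3, 4]
First to escape: p1 at step 2

Answer: 1 2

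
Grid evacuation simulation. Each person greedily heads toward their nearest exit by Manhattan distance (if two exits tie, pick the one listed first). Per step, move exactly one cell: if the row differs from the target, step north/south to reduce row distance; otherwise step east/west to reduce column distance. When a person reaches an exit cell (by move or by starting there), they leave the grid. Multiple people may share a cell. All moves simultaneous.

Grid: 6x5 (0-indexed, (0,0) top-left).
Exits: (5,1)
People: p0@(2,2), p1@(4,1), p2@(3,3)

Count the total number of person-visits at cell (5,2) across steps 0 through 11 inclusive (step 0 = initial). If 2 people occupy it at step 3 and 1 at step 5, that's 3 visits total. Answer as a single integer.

Step 0: p0@(2,2) p1@(4,1) p2@(3,3) -> at (5,2): 0 [-], cum=0
Step 1: p0@(3,2) p1@ESC p2@(4,3) -> at (5,2): 0 [-], cum=0
Step 2: p0@(4,2) p1@ESC p2@(5,3) -> at (5,2): 0 [-], cum=0
Step 3: p0@(5,2) p1@ESC p2@(5,2) -> at (5,2): 2 [p0,p2], cum=2
Step 4: p0@ESC p1@ESC p2@ESC -> at (5,2): 0 [-], cum=2
Total visits = 2

Answer: 2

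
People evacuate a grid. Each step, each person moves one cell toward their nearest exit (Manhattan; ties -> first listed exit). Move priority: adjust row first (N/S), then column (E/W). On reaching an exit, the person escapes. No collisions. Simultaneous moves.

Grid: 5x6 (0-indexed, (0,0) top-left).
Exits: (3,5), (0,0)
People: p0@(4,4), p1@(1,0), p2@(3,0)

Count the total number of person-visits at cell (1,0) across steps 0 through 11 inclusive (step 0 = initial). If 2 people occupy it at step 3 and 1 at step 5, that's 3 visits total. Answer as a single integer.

Answer: 2

Derivation:
Step 0: p0@(4,4) p1@(1,0) p2@(3,0) -> at (1,0): 1 [p1], cum=1
Step 1: p0@(3,4) p1@ESC p2@(2,0) -> at (1,0): 0 [-], cum=1
Step 2: p0@ESC p1@ESC p2@(1,0) -> at (1,0): 1 [p2], cum=2
Step 3: p0@ESC p1@ESC p2@ESC -> at (1,0): 0 [-], cum=2
Total visits = 2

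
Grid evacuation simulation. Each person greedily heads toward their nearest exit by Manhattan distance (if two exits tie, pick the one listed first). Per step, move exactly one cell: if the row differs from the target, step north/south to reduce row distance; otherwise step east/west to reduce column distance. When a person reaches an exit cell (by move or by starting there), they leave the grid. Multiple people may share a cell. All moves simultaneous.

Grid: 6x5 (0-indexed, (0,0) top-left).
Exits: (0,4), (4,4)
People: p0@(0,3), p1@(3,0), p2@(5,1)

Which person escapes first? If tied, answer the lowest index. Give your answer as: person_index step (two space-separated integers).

Step 1: p0:(0,3)->(0,4)->EXIT | p1:(3,0)->(4,0) | p2:(5,1)->(4,1)
Step 2: p0:escaped | p1:(4,0)->(4,1) | p2:(4,1)->(4,2)
Step 3: p0:escaped | p1:(4,1)->(4,2) | p2:(4,2)->(4,3)
Step 4: p0:escaped | p1:(4,2)->(4,3) | p2:(4,3)->(4,4)->EXIT
Step 5: p0:escaped | p1:(4,3)->(4,4)->EXIT | p2:escaped
Exit steps: [1, 5, 4]
First to escape: p0 at step 1

Answer: 0 1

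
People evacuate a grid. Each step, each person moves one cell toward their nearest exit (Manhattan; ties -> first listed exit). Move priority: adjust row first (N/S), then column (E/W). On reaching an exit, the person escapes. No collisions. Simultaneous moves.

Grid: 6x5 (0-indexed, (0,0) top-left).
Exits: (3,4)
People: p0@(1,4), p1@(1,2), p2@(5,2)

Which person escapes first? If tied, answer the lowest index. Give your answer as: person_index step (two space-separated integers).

Answer: 0 2

Derivation:
Step 1: p0:(1,4)->(2,4) | p1:(1,2)->(2,2) | p2:(5,2)->(4,2)
Step 2: p0:(2,4)->(3,4)->EXIT | p1:(2,2)->(3,2) | p2:(4,2)->(3,2)
Step 3: p0:escaped | p1:(3,2)->(3,3) | p2:(3,2)->(3,3)
Step 4: p0:escaped | p1:(3,3)->(3,4)->EXIT | p2:(3,3)->(3,4)->EXIT
Exit steps: [2, 4, 4]
First to escape: p0 at step 2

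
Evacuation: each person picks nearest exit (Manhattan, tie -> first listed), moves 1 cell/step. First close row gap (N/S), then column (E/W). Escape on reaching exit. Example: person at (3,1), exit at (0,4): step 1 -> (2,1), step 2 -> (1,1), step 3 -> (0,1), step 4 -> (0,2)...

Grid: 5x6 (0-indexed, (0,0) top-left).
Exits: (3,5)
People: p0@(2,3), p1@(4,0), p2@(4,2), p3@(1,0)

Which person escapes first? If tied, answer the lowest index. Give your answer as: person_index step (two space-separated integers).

Step 1: p0:(2,3)->(3,3) | p1:(4,0)->(3,0) | p2:(4,2)->(3,2) | p3:(1,0)->(2,0)
Step 2: p0:(3,3)->(3,4) | p1:(3,0)->(3,1) | p2:(3,2)->(3,3) | p3:(2,0)->(3,0)
Step 3: p0:(3,4)->(3,5)->EXIT | p1:(3,1)->(3,2) | p2:(3,3)->(3,4) | p3:(3,0)->(3,1)
Step 4: p0:escaped | p1:(3,2)->(3,3) | p2:(3,4)->(3,5)->EXIT | p3:(3,1)->(3,2)
Step 5: p0:escaped | p1:(3,3)->(3,4) | p2:escaped | p3:(3,2)->(3,3)
Step 6: p0:escaped | p1:(3,4)->(3,5)->EXIT | p2:escaped | p3:(3,3)->(3,4)
Step 7: p0:escaped | p1:escaped | p2:escaped | p3:(3,4)->(3,5)->EXIT
Exit steps: [3, 6, 4, 7]
First to escape: p0 at step 3

Answer: 0 3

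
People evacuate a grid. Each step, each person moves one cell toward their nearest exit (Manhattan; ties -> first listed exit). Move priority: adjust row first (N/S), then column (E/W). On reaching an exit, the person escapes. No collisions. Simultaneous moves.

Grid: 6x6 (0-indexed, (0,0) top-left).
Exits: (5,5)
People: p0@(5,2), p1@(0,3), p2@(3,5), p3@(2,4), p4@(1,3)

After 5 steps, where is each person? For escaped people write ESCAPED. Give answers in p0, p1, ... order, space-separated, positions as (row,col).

Step 1: p0:(5,2)->(5,3) | p1:(0,3)->(1,3) | p2:(3,5)->(4,5) | p3:(2,4)->(3,4) | p4:(1,3)->(2,3)
Step 2: p0:(5,3)->(5,4) | p1:(1,3)->(2,3) | p2:(4,5)->(5,5)->EXIT | p3:(3,4)->(4,4) | p4:(2,3)->(3,3)
Step 3: p0:(5,4)->(5,5)->EXIT | p1:(2,3)->(3,3) | p2:escaped | p3:(4,4)->(5,4) | p4:(3,3)->(4,3)
Step 4: p0:escaped | p1:(3,3)->(4,3) | p2:escaped | p3:(5,4)->(5,5)->EXIT | p4:(4,3)->(5,3)
Step 5: p0:escaped | p1:(4,3)->(5,3) | p2:escaped | p3:escaped | p4:(5,3)->(5,4)

ESCAPED (5,3) ESCAPED ESCAPED (5,4)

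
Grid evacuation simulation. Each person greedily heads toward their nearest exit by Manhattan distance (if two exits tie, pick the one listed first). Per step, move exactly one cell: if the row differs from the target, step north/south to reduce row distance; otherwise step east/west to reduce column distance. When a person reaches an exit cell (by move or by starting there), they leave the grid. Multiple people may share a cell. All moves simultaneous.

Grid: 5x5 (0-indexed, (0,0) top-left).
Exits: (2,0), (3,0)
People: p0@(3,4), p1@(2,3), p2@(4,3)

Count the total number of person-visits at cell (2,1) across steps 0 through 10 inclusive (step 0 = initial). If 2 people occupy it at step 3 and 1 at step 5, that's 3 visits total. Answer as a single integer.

Step 0: p0@(3,4) p1@(2,3) p2@(4,3) -> at (2,1): 0 [-], cum=0
Step 1: p0@(3,3) p1@(2,2) p2@(3,3) -> at (2,1): 0 [-], cum=0
Step 2: p0@(3,2) p1@(2,1) p2@(3,2) -> at (2,1): 1 [p1], cum=1
Step 3: p0@(3,1) p1@ESC p2@(3,1) -> at (2,1): 0 [-], cum=1
Step 4: p0@ESC p1@ESC p2@ESC -> at (2,1): 0 [-], cum=1
Total visits = 1

Answer: 1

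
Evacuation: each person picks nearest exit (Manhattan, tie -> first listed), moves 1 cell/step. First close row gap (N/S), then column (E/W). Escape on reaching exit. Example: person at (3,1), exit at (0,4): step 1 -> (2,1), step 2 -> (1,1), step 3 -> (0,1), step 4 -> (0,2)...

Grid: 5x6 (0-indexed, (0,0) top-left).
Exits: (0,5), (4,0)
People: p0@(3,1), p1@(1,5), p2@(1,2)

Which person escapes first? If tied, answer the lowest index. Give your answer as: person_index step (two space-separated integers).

Step 1: p0:(3,1)->(4,1) | p1:(1,5)->(0,5)->EXIT | p2:(1,2)->(0,2)
Step 2: p0:(4,1)->(4,0)->EXIT | p1:escaped | p2:(0,2)->(0,3)
Step 3: p0:escaped | p1:escaped | p2:(0,3)->(0,4)
Step 4: p0:escaped | p1:escaped | p2:(0,4)->(0,5)->EXIT
Exit steps: [2, 1, 4]
First to escape: p1 at step 1

Answer: 1 1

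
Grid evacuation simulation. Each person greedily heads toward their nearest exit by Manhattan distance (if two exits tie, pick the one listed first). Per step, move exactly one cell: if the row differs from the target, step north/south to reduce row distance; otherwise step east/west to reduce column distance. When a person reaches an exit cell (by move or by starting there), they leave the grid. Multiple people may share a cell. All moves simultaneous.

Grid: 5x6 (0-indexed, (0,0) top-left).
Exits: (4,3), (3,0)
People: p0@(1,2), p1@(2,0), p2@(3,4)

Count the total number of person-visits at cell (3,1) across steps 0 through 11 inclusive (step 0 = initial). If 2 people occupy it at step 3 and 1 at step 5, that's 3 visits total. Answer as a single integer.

Step 0: p0@(1,2) p1@(2,0) p2@(3,4) -> at (3,1): 0 [-], cum=0
Step 1: p0@(2,2) p1@ESC p2@(4,4) -> at (3,1): 0 [-], cum=0
Step 2: p0@(3,2) p1@ESC p2@ESC -> at (3,1): 0 [-], cum=0
Step 3: p0@(4,2) p1@ESC p2@ESC -> at (3,1): 0 [-], cum=0
Step 4: p0@ESC p1@ESC p2@ESC -> at (3,1): 0 [-], cum=0
Total visits = 0

Answer: 0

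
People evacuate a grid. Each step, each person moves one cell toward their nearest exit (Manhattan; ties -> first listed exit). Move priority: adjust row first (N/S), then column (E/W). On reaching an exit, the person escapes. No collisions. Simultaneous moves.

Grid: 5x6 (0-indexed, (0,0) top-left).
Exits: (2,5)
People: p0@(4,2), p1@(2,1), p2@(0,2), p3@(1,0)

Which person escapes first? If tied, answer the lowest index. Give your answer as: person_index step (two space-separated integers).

Answer: 1 4

Derivation:
Step 1: p0:(4,2)->(3,2) | p1:(2,1)->(2,2) | p2:(0,2)->(1,2) | p3:(1,0)->(2,0)
Step 2: p0:(3,2)->(2,2) | p1:(2,2)->(2,3) | p2:(1,2)->(2,2) | p3:(2,0)->(2,1)
Step 3: p0:(2,2)->(2,3) | p1:(2,3)->(2,4) | p2:(2,2)->(2,3) | p3:(2,1)->(2,2)
Step 4: p0:(2,3)->(2,4) | p1:(2,4)->(2,5)->EXIT | p2:(2,3)->(2,4) | p3:(2,2)->(2,3)
Step 5: p0:(2,4)->(2,5)->EXIT | p1:escaped | p2:(2,4)->(2,5)->EXIT | p3:(2,3)->(2,4)
Step 6: p0:escaped | p1:escaped | p2:escaped | p3:(2,4)->(2,5)->EXIT
Exit steps: [5, 4, 5, 6]
First to escape: p1 at step 4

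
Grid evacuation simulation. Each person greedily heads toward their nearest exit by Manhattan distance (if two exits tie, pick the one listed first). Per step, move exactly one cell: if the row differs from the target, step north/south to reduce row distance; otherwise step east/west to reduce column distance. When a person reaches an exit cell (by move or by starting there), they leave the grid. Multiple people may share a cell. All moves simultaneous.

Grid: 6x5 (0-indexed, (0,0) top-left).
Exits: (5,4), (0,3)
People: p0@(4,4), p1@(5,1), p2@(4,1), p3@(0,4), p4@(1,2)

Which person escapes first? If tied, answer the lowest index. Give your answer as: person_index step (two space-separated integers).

Step 1: p0:(4,4)->(5,4)->EXIT | p1:(5,1)->(5,2) | p2:(4,1)->(5,1) | p3:(0,4)->(0,3)->EXIT | p4:(1,2)->(0,2)
Step 2: p0:escaped | p1:(5,2)->(5,3) | p2:(5,1)->(5,2) | p3:escaped | p4:(0,2)->(0,3)->EXIT
Step 3: p0:escaped | p1:(5,3)->(5,4)->EXIT | p2:(5,2)->(5,3) | p3:escaped | p4:escaped
Step 4: p0:escaped | p1:escaped | p2:(5,3)->(5,4)->EXIT | p3:escaped | p4:escaped
Exit steps: [1, 3, 4, 1, 2]
First to escape: p0 at step 1

Answer: 0 1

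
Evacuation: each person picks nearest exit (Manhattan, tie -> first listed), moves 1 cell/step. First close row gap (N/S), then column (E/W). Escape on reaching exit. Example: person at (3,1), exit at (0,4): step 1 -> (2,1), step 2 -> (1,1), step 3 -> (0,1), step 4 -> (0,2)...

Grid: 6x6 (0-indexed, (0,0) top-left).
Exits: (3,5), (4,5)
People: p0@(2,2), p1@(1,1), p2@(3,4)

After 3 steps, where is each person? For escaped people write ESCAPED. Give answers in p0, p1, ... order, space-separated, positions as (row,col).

Step 1: p0:(2,2)->(3,2) | p1:(1,1)->(2,1) | p2:(3,4)->(3,5)->EXIT
Step 2: p0:(3,2)->(3,3) | p1:(2,1)->(3,1) | p2:escaped
Step 3: p0:(3,3)->(3,4) | p1:(3,1)->(3,2) | p2:escaped

(3,4) (3,2) ESCAPED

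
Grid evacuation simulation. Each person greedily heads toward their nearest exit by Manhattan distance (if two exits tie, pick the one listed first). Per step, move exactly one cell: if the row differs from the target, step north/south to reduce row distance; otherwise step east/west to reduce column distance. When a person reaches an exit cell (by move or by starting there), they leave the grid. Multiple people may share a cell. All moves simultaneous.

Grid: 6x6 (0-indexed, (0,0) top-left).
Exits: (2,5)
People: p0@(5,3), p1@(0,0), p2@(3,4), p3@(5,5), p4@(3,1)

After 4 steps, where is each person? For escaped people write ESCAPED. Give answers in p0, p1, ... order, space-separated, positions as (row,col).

Step 1: p0:(5,3)->(4,3) | p1:(0,0)->(1,0) | p2:(3,4)->(2,4) | p3:(5,5)->(4,5) | p4:(3,1)->(2,1)
Step 2: p0:(4,3)->(3,3) | p1:(1,0)->(2,0) | p2:(2,4)->(2,5)->EXIT | p3:(4,5)->(3,5) | p4:(2,1)->(2,2)
Step 3: p0:(3,3)->(2,3) | p1:(2,0)->(2,1) | p2:escaped | p3:(3,5)->(2,5)->EXIT | p4:(2,2)->(2,3)
Step 4: p0:(2,3)->(2,4) | p1:(2,1)->(2,2) | p2:escaped | p3:escaped | p4:(2,3)->(2,4)

(2,4) (2,2) ESCAPED ESCAPED (2,4)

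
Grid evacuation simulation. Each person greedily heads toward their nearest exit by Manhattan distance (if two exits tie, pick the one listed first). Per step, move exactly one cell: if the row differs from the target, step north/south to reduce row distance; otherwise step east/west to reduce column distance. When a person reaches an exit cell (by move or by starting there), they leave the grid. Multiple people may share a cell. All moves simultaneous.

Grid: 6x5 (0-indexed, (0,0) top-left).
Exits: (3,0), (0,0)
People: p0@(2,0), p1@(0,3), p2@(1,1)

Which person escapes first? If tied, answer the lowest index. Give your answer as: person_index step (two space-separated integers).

Answer: 0 1

Derivation:
Step 1: p0:(2,0)->(3,0)->EXIT | p1:(0,3)->(0,2) | p2:(1,1)->(0,1)
Step 2: p0:escaped | p1:(0,2)->(0,1) | p2:(0,1)->(0,0)->EXIT
Step 3: p0:escaped | p1:(0,1)->(0,0)->EXIT | p2:escaped
Exit steps: [1, 3, 2]
First to escape: p0 at step 1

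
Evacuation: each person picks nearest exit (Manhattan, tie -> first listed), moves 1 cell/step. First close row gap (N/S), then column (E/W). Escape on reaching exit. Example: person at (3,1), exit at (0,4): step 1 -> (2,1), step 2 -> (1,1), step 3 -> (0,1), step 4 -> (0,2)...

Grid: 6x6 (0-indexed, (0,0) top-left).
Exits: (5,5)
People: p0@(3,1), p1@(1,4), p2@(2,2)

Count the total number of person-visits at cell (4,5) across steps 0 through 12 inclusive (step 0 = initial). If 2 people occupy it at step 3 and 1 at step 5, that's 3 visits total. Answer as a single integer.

Step 0: p0@(3,1) p1@(1,4) p2@(2,2) -> at (4,5): 0 [-], cum=0
Step 1: p0@(4,1) p1@(2,4) p2@(3,2) -> at (4,5): 0 [-], cum=0
Step 2: p0@(5,1) p1@(3,4) p2@(4,2) -> at (4,5): 0 [-], cum=0
Step 3: p0@(5,2) p1@(4,4) p2@(5,2) -> at (4,5): 0 [-], cum=0
Step 4: p0@(5,3) p1@(5,4) p2@(5,3) -> at (4,5): 0 [-], cum=0
Step 5: p0@(5,4) p1@ESC p2@(5,4) -> at (4,5): 0 [-], cum=0
Step 6: p0@ESC p1@ESC p2@ESC -> at (4,5): 0 [-], cum=0
Total visits = 0

Answer: 0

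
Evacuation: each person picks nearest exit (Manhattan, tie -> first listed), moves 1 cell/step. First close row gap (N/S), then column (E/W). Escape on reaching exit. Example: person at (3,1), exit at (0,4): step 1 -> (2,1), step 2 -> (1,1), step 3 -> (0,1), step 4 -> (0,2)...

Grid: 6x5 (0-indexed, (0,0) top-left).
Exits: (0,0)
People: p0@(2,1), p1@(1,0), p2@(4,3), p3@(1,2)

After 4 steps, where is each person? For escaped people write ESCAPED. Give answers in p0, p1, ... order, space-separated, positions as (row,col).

Step 1: p0:(2,1)->(1,1) | p1:(1,0)->(0,0)->EXIT | p2:(4,3)->(3,3) | p3:(1,2)->(0,2)
Step 2: p0:(1,1)->(0,1) | p1:escaped | p2:(3,3)->(2,3) | p3:(0,2)->(0,1)
Step 3: p0:(0,1)->(0,0)->EXIT | p1:escaped | p2:(2,3)->(1,3) | p3:(0,1)->(0,0)->EXIT
Step 4: p0:escaped | p1:escaped | p2:(1,3)->(0,3) | p3:escaped

ESCAPED ESCAPED (0,3) ESCAPED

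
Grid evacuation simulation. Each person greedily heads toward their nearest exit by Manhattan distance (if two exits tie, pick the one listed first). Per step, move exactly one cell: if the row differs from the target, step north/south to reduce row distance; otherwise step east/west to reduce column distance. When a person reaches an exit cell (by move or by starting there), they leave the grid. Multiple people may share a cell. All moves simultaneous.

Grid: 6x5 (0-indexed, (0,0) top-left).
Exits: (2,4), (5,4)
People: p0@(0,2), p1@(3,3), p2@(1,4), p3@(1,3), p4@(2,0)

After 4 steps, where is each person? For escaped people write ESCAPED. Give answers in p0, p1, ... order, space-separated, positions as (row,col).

Step 1: p0:(0,2)->(1,2) | p1:(3,3)->(2,3) | p2:(1,4)->(2,4)->EXIT | p3:(1,3)->(2,3) | p4:(2,0)->(2,1)
Step 2: p0:(1,2)->(2,2) | p1:(2,3)->(2,4)->EXIT | p2:escaped | p3:(2,3)->(2,4)->EXIT | p4:(2,1)->(2,2)
Step 3: p0:(2,2)->(2,3) | p1:escaped | p2:escaped | p3:escaped | p4:(2,2)->(2,3)
Step 4: p0:(2,3)->(2,4)->EXIT | p1:escaped | p2:escaped | p3:escaped | p4:(2,3)->(2,4)->EXIT

ESCAPED ESCAPED ESCAPED ESCAPED ESCAPED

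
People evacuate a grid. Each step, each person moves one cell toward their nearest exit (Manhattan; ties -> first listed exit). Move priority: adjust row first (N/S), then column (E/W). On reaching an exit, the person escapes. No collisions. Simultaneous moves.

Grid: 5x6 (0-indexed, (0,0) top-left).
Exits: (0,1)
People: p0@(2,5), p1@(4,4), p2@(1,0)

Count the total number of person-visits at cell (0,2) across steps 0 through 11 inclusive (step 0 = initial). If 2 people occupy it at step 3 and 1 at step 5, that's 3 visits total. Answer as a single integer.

Step 0: p0@(2,5) p1@(4,4) p2@(1,0) -> at (0,2): 0 [-], cum=0
Step 1: p0@(1,5) p1@(3,4) p2@(0,0) -> at (0,2): 0 [-], cum=0
Step 2: p0@(0,5) p1@(2,4) p2@ESC -> at (0,2): 0 [-], cum=0
Step 3: p0@(0,4) p1@(1,4) p2@ESC -> at (0,2): 0 [-], cum=0
Step 4: p0@(0,3) p1@(0,4) p2@ESC -> at (0,2): 0 [-], cum=0
Step 5: p0@(0,2) p1@(0,3) p2@ESC -> at (0,2): 1 [p0], cum=1
Step 6: p0@ESC p1@(0,2) p2@ESC -> at (0,2): 1 [p1], cum=2
Step 7: p0@ESC p1@ESC p2@ESC -> at (0,2): 0 [-], cum=2
Total visits = 2

Answer: 2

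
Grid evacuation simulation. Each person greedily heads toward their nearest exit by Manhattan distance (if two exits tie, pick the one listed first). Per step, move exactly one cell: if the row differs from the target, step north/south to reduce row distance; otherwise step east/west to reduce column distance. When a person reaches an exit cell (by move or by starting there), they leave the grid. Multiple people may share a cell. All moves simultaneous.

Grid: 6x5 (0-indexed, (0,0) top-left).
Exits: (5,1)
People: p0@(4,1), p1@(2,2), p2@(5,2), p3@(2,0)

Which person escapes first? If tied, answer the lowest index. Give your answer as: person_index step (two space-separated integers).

Answer: 0 1

Derivation:
Step 1: p0:(4,1)->(5,1)->EXIT | p1:(2,2)->(3,2) | p2:(5,2)->(5,1)->EXIT | p3:(2,0)->(3,0)
Step 2: p0:escaped | p1:(3,2)->(4,2) | p2:escaped | p3:(3,0)->(4,0)
Step 3: p0:escaped | p1:(4,2)->(5,2) | p2:escaped | p3:(4,0)->(5,0)
Step 4: p0:escaped | p1:(5,2)->(5,1)->EXIT | p2:escaped | p3:(5,0)->(5,1)->EXIT
Exit steps: [1, 4, 1, 4]
First to escape: p0 at step 1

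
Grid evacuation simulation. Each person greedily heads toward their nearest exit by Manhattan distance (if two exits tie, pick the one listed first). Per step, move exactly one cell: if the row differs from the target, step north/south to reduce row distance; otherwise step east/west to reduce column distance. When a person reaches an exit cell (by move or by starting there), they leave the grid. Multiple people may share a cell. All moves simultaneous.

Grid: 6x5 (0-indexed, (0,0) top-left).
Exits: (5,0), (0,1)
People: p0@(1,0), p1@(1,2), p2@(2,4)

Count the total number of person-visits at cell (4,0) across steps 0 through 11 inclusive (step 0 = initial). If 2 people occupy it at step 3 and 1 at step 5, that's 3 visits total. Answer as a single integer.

Answer: 0

Derivation:
Step 0: p0@(1,0) p1@(1,2) p2@(2,4) -> at (4,0): 0 [-], cum=0
Step 1: p0@(0,0) p1@(0,2) p2@(1,4) -> at (4,0): 0 [-], cum=0
Step 2: p0@ESC p1@ESC p2@(0,4) -> at (4,0): 0 [-], cum=0
Step 3: p0@ESC p1@ESC p2@(0,3) -> at (4,0): 0 [-], cum=0
Step 4: p0@ESC p1@ESC p2@(0,2) -> at (4,0): 0 [-], cum=0
Step 5: p0@ESC p1@ESC p2@ESC -> at (4,0): 0 [-], cum=0
Total visits = 0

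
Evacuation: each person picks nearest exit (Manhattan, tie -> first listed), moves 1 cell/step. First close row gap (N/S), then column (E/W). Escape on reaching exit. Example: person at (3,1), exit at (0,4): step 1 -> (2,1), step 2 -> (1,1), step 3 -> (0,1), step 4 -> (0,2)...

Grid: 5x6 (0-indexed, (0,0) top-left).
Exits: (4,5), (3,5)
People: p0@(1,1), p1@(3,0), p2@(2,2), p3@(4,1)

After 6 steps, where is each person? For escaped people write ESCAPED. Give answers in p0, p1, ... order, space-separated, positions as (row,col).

Step 1: p0:(1,1)->(2,1) | p1:(3,0)->(3,1) | p2:(2,2)->(3,2) | p3:(4,1)->(4,2)
Step 2: p0:(2,1)->(3,1) | p1:(3,1)->(3,2) | p2:(3,2)->(3,3) | p3:(4,2)->(4,3)
Step 3: p0:(3,1)->(3,2) | p1:(3,2)->(3,3) | p2:(3,3)->(3,4) | p3:(4,3)->(4,4)
Step 4: p0:(3,2)->(3,3) | p1:(3,3)->(3,4) | p2:(3,4)->(3,5)->EXIT | p3:(4,4)->(4,5)->EXIT
Step 5: p0:(3,3)->(3,4) | p1:(3,4)->(3,5)->EXIT | p2:escaped | p3:escaped
Step 6: p0:(3,4)->(3,5)->EXIT | p1:escaped | p2:escaped | p3:escaped

ESCAPED ESCAPED ESCAPED ESCAPED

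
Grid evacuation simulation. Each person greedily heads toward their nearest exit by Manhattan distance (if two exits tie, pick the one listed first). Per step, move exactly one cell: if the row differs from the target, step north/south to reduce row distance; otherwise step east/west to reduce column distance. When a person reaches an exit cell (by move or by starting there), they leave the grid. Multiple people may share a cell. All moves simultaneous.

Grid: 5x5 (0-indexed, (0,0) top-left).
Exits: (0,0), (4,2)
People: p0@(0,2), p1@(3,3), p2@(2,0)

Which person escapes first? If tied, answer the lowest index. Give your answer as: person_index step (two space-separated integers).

Step 1: p0:(0,2)->(0,1) | p1:(3,3)->(4,3) | p2:(2,0)->(1,0)
Step 2: p0:(0,1)->(0,0)->EXIT | p1:(4,3)->(4,2)->EXIT | p2:(1,0)->(0,0)->EXIT
Exit steps: [2, 2, 2]
First to escape: p0 at step 2

Answer: 0 2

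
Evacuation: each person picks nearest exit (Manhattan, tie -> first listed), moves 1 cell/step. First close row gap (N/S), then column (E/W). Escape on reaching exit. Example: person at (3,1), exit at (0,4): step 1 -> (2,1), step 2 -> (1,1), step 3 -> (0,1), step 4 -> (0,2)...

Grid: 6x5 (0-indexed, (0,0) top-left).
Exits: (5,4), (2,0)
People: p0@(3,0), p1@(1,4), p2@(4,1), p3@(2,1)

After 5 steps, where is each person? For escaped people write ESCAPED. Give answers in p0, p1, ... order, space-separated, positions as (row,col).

Step 1: p0:(3,0)->(2,0)->EXIT | p1:(1,4)->(2,4) | p2:(4,1)->(3,1) | p3:(2,1)->(2,0)->EXIT
Step 2: p0:escaped | p1:(2,4)->(3,4) | p2:(3,1)->(2,1) | p3:escaped
Step 3: p0:escaped | p1:(3,4)->(4,4) | p2:(2,1)->(2,0)->EXIT | p3:escaped
Step 4: p0:escaped | p1:(4,4)->(5,4)->EXIT | p2:escaped | p3:escaped

ESCAPED ESCAPED ESCAPED ESCAPED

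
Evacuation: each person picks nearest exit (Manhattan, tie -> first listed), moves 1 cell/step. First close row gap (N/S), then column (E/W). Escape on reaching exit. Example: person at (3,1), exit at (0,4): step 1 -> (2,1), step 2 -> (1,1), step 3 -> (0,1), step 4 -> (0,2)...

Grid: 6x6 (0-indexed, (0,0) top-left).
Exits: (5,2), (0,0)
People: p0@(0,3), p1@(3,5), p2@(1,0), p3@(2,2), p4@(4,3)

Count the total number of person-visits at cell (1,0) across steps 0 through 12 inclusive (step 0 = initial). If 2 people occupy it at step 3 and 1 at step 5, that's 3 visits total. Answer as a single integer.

Answer: 1

Derivation:
Step 0: p0@(0,3) p1@(3,5) p2@(1,0) p3@(2,2) p4@(4,3) -> at (1,0): 1 [p2], cum=1
Step 1: p0@(0,2) p1@(4,5) p2@ESC p3@(3,2) p4@(5,3) -> at (1,0): 0 [-], cum=1
Step 2: p0@(0,1) p1@(5,5) p2@ESC p3@(4,2) p4@ESC -> at (1,0): 0 [-], cum=1
Step 3: p0@ESC p1@(5,4) p2@ESC p3@ESC p4@ESC -> at (1,0): 0 [-], cum=1
Step 4: p0@ESC p1@(5,3) p2@ESC p3@ESC p4@ESC -> at (1,0): 0 [-], cum=1
Step 5: p0@ESC p1@ESC p2@ESC p3@ESC p4@ESC -> at (1,0): 0 [-], cum=1
Total visits = 1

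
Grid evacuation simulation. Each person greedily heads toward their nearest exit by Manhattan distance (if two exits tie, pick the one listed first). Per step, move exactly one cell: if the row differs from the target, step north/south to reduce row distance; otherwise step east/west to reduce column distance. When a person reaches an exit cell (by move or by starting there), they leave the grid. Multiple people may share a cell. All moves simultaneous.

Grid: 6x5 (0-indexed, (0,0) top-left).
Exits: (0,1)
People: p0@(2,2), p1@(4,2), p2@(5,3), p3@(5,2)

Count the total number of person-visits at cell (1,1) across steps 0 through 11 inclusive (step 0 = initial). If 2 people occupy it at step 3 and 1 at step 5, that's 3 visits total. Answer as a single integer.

Answer: 0

Derivation:
Step 0: p0@(2,2) p1@(4,2) p2@(5,3) p3@(5,2) -> at (1,1): 0 [-], cum=0
Step 1: p0@(1,2) p1@(3,2) p2@(4,3) p3@(4,2) -> at (1,1): 0 [-], cum=0
Step 2: p0@(0,2) p1@(2,2) p2@(3,3) p3@(3,2) -> at (1,1): 0 [-], cum=0
Step 3: p0@ESC p1@(1,2) p2@(2,3) p3@(2,2) -> at (1,1): 0 [-], cum=0
Step 4: p0@ESC p1@(0,2) p2@(1,3) p3@(1,2) -> at (1,1): 0 [-], cum=0
Step 5: p0@ESC p1@ESC p2@(0,3) p3@(0,2) -> at (1,1): 0 [-], cum=0
Step 6: p0@ESC p1@ESC p2@(0,2) p3@ESC -> at (1,1): 0 [-], cum=0
Step 7: p0@ESC p1@ESC p2@ESC p3@ESC -> at (1,1): 0 [-], cum=0
Total visits = 0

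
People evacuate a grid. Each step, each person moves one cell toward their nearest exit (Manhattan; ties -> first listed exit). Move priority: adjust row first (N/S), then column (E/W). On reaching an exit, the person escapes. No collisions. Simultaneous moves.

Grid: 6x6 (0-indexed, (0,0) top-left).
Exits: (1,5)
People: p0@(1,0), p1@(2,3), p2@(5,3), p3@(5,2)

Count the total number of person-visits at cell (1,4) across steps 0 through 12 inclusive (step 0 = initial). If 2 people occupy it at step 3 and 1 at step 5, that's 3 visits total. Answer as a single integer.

Answer: 4

Derivation:
Step 0: p0@(1,0) p1@(2,3) p2@(5,3) p3@(5,2) -> at (1,4): 0 [-], cum=0
Step 1: p0@(1,1) p1@(1,3) p2@(4,3) p3@(4,2) -> at (1,4): 0 [-], cum=0
Step 2: p0@(1,2) p1@(1,4) p2@(3,3) p3@(3,2) -> at (1,4): 1 [p1], cum=1
Step 3: p0@(1,3) p1@ESC p2@(2,3) p3@(2,2) -> at (1,4): 0 [-], cum=1
Step 4: p0@(1,4) p1@ESC p2@(1,3) p3@(1,2) -> at (1,4): 1 [p0], cum=2
Step 5: p0@ESC p1@ESC p2@(1,4) p3@(1,3) -> at (1,4): 1 [p2], cum=3
Step 6: p0@ESC p1@ESC p2@ESC p3@(1,4) -> at (1,4): 1 [p3], cum=4
Step 7: p0@ESC p1@ESC p2@ESC p3@ESC -> at (1,4): 0 [-], cum=4
Total visits = 4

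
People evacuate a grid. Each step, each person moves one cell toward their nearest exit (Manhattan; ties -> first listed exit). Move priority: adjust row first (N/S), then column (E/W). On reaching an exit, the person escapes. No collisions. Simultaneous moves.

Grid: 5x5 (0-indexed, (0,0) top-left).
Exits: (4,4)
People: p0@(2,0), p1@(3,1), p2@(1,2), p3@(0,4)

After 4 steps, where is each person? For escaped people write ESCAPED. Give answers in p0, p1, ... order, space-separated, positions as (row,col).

Step 1: p0:(2,0)->(3,0) | p1:(3,1)->(4,1) | p2:(1,2)->(2,2) | p3:(0,4)->(1,4)
Step 2: p0:(3,0)->(4,0) | p1:(4,1)->(4,2) | p2:(2,2)->(3,2) | p3:(1,4)->(2,4)
Step 3: p0:(4,0)->(4,1) | p1:(4,2)->(4,3) | p2:(3,2)->(4,2) | p3:(2,4)->(3,4)
Step 4: p0:(4,1)->(4,2) | p1:(4,3)->(4,4)->EXIT | p2:(4,2)->(4,3) | p3:(3,4)->(4,4)->EXIT

(4,2) ESCAPED (4,3) ESCAPED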